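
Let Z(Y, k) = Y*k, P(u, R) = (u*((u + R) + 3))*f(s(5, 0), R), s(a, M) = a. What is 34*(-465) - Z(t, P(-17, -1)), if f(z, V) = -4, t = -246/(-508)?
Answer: -1945140/127 ≈ -15316.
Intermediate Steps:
t = 123/254 (t = -246*(-1/508) = 123/254 ≈ 0.48425)
P(u, R) = -4*u*(3 + R + u) (P(u, R) = (u*((u + R) + 3))*(-4) = (u*((R + u) + 3))*(-4) = (u*(3 + R + u))*(-4) = -4*u*(3 + R + u))
34*(-465) - Z(t, P(-17, -1)) = 34*(-465) - 123*(-4*(-17)*(3 - 1 - 17))/254 = -15810 - 123*(-4*(-17)*(-15))/254 = -15810 - 123*(-1020)/254 = -15810 - 1*(-62730/127) = -15810 + 62730/127 = -1945140/127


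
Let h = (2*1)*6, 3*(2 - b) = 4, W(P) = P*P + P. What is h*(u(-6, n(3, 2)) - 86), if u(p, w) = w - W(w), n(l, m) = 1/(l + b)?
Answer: -124980/121 ≈ -1032.9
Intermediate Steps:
W(P) = P + P**2 (W(P) = P**2 + P = P + P**2)
b = 2/3 (b = 2 - 1/3*4 = 2 - 4/3 = 2/3 ≈ 0.66667)
n(l, m) = 1/(2/3 + l) (n(l, m) = 1/(l + 2/3) = 1/(2/3 + l))
h = 12 (h = 2*6 = 12)
u(p, w) = w - w*(1 + w)
h*(u(-6, n(3, 2)) - 86) = 12*(-(3/(2 + 3*3))**2 - 86) = 12*(-(3/(2 + 9))**2 - 86) = 12*(-(3/11)**2 - 86) = 12*(-1*9/121 - 86) = 12*(-9/121 - 86) = 12*(-10415/121) = -124980/121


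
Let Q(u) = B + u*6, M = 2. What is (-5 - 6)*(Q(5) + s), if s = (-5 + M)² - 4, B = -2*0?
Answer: -385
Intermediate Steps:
B = 0
Q(u) = 6*u (Q(u) = 0 + u*6 = 0 + 6*u = 6*u)
s = 5 (s = (-5 + 2)² - 4 = (-3)² - 4 = 9 - 4 = 5)
(-5 - 6)*(Q(5) + s) = (-5 - 6)*(6*5 + 5) = -11*(30 + 5) = -11*35 = -385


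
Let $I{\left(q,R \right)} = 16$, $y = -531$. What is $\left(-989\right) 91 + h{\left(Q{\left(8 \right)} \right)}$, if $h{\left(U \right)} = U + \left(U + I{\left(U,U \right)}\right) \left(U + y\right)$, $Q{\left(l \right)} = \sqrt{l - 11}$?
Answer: $-98498 - 514 i \sqrt{3} \approx -98498.0 - 890.27 i$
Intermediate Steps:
$Q{\left(l \right)} = \sqrt{-11 + l}$
$h{\left(U \right)} = U + \left(-531 + U\right) \left(16 + U\right)$ ($h{\left(U \right)} = U + \left(U + 16\right) \left(U - 531\right) = U + \left(16 + U\right) \left(-531 + U\right) = U + \left(-531 + U\right) \left(16 + U\right)$)
$\left(-989\right) 91 + h{\left(Q{\left(8 \right)} \right)} = \left(-989\right) 91 - \left(8496 + 3 + 514 \sqrt{-11 + 8}\right) = -89999 - \left(8496 + 3 + 514 i \sqrt{3}\right) = -89999 - \left(8499 + 514 i \sqrt{3}\right) = -98498 - 514 i \sqrt{3}$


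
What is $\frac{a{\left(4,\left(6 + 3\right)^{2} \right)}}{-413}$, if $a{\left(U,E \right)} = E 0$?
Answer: $0$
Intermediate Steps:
$a{\left(U,E \right)} = 0$
$\frac{a{\left(4,\left(6 + 3\right)^{2} \right)}}{-413} = \frac{0}{-413} = 0 \left(- \frac{1}{413}\right) = 0$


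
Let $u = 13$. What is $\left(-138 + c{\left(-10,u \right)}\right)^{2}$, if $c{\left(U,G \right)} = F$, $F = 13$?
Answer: $15625$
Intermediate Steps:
$c{\left(U,G \right)} = 13$
$\left(-138 + c{\left(-10,u \right)}\right)^{2} = \left(-138 + 13\right)^{2} = \left(-125\right)^{2} = 15625$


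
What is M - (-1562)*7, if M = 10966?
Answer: 21900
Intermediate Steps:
M - (-1562)*7 = 10966 - (-1562)*7 = 10966 - 1*(-10934) = 10966 + 10934 = 21900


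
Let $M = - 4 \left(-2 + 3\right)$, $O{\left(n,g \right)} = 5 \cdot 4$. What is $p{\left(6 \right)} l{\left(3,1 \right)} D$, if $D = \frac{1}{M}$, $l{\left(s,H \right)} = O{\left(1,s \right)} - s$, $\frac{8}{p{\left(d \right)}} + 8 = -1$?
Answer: $\frac{34}{9} \approx 3.7778$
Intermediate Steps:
$p{\left(d \right)} = - \frac{8}{9}$ ($p{\left(d \right)} = \frac{8}{-8 - 1} = \frac{8}{-9} = 8 \left(- \frac{1}{9}\right) = - \frac{8}{9}$)
$O{\left(n,g \right)} = 20$
$l{\left(s,H \right)} = 20 - s$
$M = -4$ ($M = \left(-4\right) 1 = -4$)
$D = - \frac{1}{4}$ ($D = \frac{1}{-4} = - \frac{1}{4} \approx -0.25$)
$p{\left(6 \right)} l{\left(3,1 \right)} D = - \frac{8 \left(20 - 3\right)}{9} \left(- \frac{1}{4}\right) = \left(- \frac{8}{9}\right) 17 \left(- \frac{1}{4}\right) = \left(- \frac{136}{9}\right) \left(- \frac{1}{4}\right) = \frac{34}{9}$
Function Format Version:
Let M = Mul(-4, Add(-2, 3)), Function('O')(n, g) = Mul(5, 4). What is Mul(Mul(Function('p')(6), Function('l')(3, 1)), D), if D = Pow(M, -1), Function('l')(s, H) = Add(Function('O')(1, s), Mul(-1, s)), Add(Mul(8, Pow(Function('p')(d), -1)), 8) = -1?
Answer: Rational(34, 9) ≈ 3.7778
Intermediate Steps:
Function('p')(d) = Rational(-8, 9) (Function('p')(d) = Mul(8, Pow(Add(-8, -1), -1)) = Mul(8, Pow(-9, -1)) = Mul(8, Rational(-1, 9)) = Rational(-8, 9))
Function('O')(n, g) = 20
Function('l')(s, H) = Add(20, Mul(-1, s))
M = -4 (M = Mul(-4, 1) = -4)
D = Rational(-1, 4) (D = Pow(-4, -1) = Rational(-1, 4) ≈ -0.25000)
Mul(Mul(Function('p')(6), Function('l')(3, 1)), D) = Mul(Mul(Rational(-8, 9), Add(20, Mul(-1, 3))), Rational(-1, 4)) = Mul(Mul(Rational(-8, 9), Add(20, -3)), Rational(-1, 4)) = Mul(Mul(Rational(-8, 9), 17), Rational(-1, 4)) = Mul(Rational(-136, 9), Rational(-1, 4)) = Rational(34, 9)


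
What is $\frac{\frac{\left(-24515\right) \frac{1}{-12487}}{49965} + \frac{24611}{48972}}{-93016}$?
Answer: $- \frac{341251606313}{63156345218753248} \approx -5.4033 \cdot 10^{-6}$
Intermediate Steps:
$\frac{\frac{\left(-24515\right) \frac{1}{-12487}}{49965} + \frac{24611}{48972}}{-93016} = \left(\left(-24515\right) \left(- \frac{1}{12487}\right) \frac{1}{49965} + 24611 \cdot \frac{1}{48972}\right) \left(- \frac{1}{93016}\right) = \left(\frac{24515}{12487} \cdot \frac{1}{49965} + \frac{24611}{48972}\right) \left(- \frac{1}{93016}\right) = \left(\frac{4903}{124782591} + \frac{24611}{48972}\right) \left(- \frac{1}{93016}\right) = \frac{341251606313}{678983671828} \left(- \frac{1}{93016}\right) = - \frac{341251606313}{63156345218753248}$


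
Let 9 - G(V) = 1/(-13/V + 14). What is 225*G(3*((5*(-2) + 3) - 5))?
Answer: 1038825/517 ≈ 2009.3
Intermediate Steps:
G(V) = 9 - 1/(14 - 13/V) (G(V) = 9 - 1/(-13/V + 14) = 9 - 1/(14 - 13/V))
225*G(3*((5*(-2) + 3) - 5)) = 225*((-117 + 125*(3*((5*(-2) + 3) - 5)))/(-13 + 14*(3*((5*(-2) + 3) - 5)))) = 225*((-117 + 125*(3*((-10 + 3) - 5)))/(-13 + 14*(3*((-10 + 3) - 5)))) = 225*((-117 + 125*(3*(-7 - 5)))/(-13 + 14*(3*(-7 - 5)))) = 225*((-117 + 125*(3*(-12)))/(-13 + 14*(3*(-12)))) = 225*((-117 + 125*(-36))/(-13 + 14*(-36))) = 225*((-117 - 4500)/(-13 - 504)) = 225*(-4617/(-517)) = 225*(-1/517*(-4617)) = 225*(4617/517) = 1038825/517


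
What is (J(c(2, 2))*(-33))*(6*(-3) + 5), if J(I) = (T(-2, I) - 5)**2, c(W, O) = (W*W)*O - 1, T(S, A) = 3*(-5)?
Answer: 171600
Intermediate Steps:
T(S, A) = -15
c(W, O) = -1 + O*W**2 (c(W, O) = W**2*O - 1 = O*W**2 - 1 = -1 + O*W**2)
J(I) = 400 (J(I) = (-15 - 5)**2 = (-20)**2 = 400)
(J(c(2, 2))*(-33))*(6*(-3) + 5) = (400*(-33))*(6*(-3) + 5) = -13200*(-18 + 5) = -13200*(-13) = 171600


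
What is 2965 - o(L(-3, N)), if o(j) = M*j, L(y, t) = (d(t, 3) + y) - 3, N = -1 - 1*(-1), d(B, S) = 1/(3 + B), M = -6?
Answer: 2931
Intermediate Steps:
N = 0 (N = -1 + 1 = 0)
L(y, t) = -3 + y + 1/(3 + t) (L(y, t) = (1/(3 + t) + y) - 3 = (y + 1/(3 + t)) - 3 = -3 + y + 1/(3 + t))
o(j) = -6*j
2965 - o(L(-3, N)) = 2965 - (-6)*(1 + (-3 - 3)*(3 + 0))/(3 + 0) = 2965 - (-6)*(1 - 6*3)/3 = 2965 - (-6)*(1 - 18)/3 = 2965 - (-6)*(⅓)*(-17) = 2965 - (-6)*(-17)/3 = 2965 - 1*34 = 2965 - 34 = 2931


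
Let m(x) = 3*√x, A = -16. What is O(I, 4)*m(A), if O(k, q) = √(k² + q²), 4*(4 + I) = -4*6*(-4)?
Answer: 48*I*√26 ≈ 244.75*I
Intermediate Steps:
I = 20 (I = -4 + (-4*6*(-4))/4 = -4 + (-24*(-4))/4 = -4 + (-1*(-96))/4 = -4 + (¼)*96 = -4 + 24 = 20)
O(I, 4)*m(A) = √(20² + 4²)*(3*√(-16)) = √(400 + 16)*(3*(4*I)) = √416*(12*I) = (4*√26)*(12*I) = 48*I*√26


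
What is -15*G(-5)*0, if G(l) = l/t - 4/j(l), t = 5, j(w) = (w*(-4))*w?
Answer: 0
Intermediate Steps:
j(w) = -4*w² (j(w) = (-4*w)*w = -4*w²)
G(l) = l⁻² + l/5 (G(l) = l/5 - 4*(-1/(4*l²)) = l*(⅕) - (-1)/l² = l/5 + l⁻² = l⁻² + l/5)
-15*G(-5)*0 = -15*((-5)⁻² + (⅕)*(-5))*0 = -15*(1/25 - 1)*0 = -15*(-24/25)*0 = (72/5)*0 = 0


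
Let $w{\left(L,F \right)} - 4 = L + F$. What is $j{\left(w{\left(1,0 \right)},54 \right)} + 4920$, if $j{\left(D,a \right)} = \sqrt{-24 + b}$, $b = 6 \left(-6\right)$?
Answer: $4920 + 2 i \sqrt{15} \approx 4920.0 + 7.746 i$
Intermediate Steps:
$w{\left(L,F \right)} = 4 + F + L$ ($w{\left(L,F \right)} = 4 + \left(L + F\right) = 4 + \left(F + L\right) = 4 + F + L$)
$b = -36$
$j{\left(D,a \right)} = 2 i \sqrt{15}$ ($j{\left(D,a \right)} = \sqrt{-24 - 36} = \sqrt{-60} = 2 i \sqrt{15}$)
$j{\left(w{\left(1,0 \right)},54 \right)} + 4920 = 2 i \sqrt{15} + 4920 = 4920 + 2 i \sqrt{15}$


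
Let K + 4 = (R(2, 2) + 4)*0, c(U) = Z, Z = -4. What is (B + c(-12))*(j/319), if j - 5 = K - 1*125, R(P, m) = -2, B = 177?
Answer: -21452/319 ≈ -67.248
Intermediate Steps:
c(U) = -4
K = -4 (K = -4 + (-2 + 4)*0 = -4 + 2*0 = -4 + 0 = -4)
j = -124 (j = 5 + (-4 - 1*125) = 5 + (-4 - 125) = 5 - 129 = -124)
(B + c(-12))*(j/319) = (177 - 4)*(-124/319) = 173*(-124*1/319) = 173*(-124/319) = -21452/319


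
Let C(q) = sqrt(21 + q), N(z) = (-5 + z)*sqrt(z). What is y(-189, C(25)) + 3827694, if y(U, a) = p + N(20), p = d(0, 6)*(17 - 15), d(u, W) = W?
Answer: 3827706 + 30*sqrt(5) ≈ 3.8278e+6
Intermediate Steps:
N(z) = sqrt(z)*(-5 + z)
p = 12 (p = 6*(17 - 15) = 6*2 = 12)
y(U, a) = 12 + 30*sqrt(5) (y(U, a) = 12 + sqrt(20)*(-5 + 20) = 12 + (2*sqrt(5))*15 = 12 + 30*sqrt(5))
y(-189, C(25)) + 3827694 = (12 + 30*sqrt(5)) + 3827694 = 3827706 + 30*sqrt(5)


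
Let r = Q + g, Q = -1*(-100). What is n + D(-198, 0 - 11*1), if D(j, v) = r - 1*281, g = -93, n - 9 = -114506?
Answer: -114771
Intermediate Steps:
n = -114497 (n = 9 - 114506 = -114497)
Q = 100
r = 7 (r = 100 - 93 = 7)
D(j, v) = -274 (D(j, v) = 7 - 1*281 = 7 - 281 = -274)
n + D(-198, 0 - 11*1) = -114497 - 274 = -114771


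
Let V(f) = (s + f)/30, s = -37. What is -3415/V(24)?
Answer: 102450/13 ≈ 7880.8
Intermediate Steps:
V(f) = -37/30 + f/30 (V(f) = (-37 + f)/30 = (-37 + f)*(1/30) = -37/30 + f/30)
-3415/V(24) = -3415/(-37/30 + (1/30)*24) = -3415/(-37/30 + 4/5) = -3415/(-13/30) = -3415*(-30/13) = 102450/13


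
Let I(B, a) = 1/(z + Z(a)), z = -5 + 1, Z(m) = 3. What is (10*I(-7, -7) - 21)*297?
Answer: -9207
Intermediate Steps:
z = -4
I(B, a) = -1 (I(B, a) = 1/(-4 + 3) = 1/(-1) = -1)
(10*I(-7, -7) - 21)*297 = (10*(-1) - 21)*297 = (-10 - 21)*297 = -31*297 = -9207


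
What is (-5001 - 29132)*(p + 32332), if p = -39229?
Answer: 235415301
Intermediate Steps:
(-5001 - 29132)*(p + 32332) = (-5001 - 29132)*(-39229 + 32332) = -34133*(-6897) = 235415301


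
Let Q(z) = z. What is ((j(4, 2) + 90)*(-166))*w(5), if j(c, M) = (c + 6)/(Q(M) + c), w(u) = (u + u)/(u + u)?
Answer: -45650/3 ≈ -15217.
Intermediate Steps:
w(u) = 1 (w(u) = (2*u)/((2*u)) = (2*u)*(1/(2*u)) = 1)
j(c, M) = (6 + c)/(M + c) (j(c, M) = (c + 6)/(M + c) = (6 + c)/(M + c))
((j(4, 2) + 90)*(-166))*w(5) = (((6 + 4)/(2 + 4) + 90)*(-166))*1 = ((10/6 + 90)*(-166))*1 = (((⅙)*10 + 90)*(-166))*1 = ((5/3 + 90)*(-166))*1 = ((275/3)*(-166))*1 = -45650/3*1 = -45650/3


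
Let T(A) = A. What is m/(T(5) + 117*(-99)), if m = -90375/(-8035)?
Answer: -18075/18605846 ≈ -0.00097147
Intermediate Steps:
m = 18075/1607 (m = -90375*(-1/8035) = 18075/1607 ≈ 11.248)
m/(T(5) + 117*(-99)) = 18075/(1607*(5 + 117*(-99))) = 18075/(1607*(5 - 11583)) = (18075/1607)/(-11578) = (18075/1607)*(-1/11578) = -18075/18605846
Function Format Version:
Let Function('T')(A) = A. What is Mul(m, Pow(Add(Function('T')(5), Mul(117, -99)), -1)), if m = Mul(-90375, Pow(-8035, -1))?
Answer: Rational(-18075, 18605846) ≈ -0.00097147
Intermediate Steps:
m = Rational(18075, 1607) (m = Mul(-90375, Rational(-1, 8035)) = Rational(18075, 1607) ≈ 11.248)
Mul(m, Pow(Add(Function('T')(5), Mul(117, -99)), -1)) = Mul(Rational(18075, 1607), Pow(Add(5, Mul(117, -99)), -1)) = Mul(Rational(18075, 1607), Pow(Add(5, -11583), -1)) = Mul(Rational(18075, 1607), Pow(-11578, -1)) = Mul(Rational(18075, 1607), Rational(-1, 11578)) = Rational(-18075, 18605846)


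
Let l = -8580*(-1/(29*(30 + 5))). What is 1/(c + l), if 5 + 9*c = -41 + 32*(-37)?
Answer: -609/78082 ≈ -0.0077995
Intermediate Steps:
c = -410/3 (c = -5/9 + (-41 + 32*(-37))/9 = -5/9 + (-41 - 1184)/9 = -5/9 + (⅑)*(-1225) = -5/9 - 1225/9 = -410/3 ≈ -136.67)
l = 1716/203 (l = -8580/(35*(-29)) = -8580/(-1015) = -8580*(-1/1015) = 1716/203 ≈ 8.4532)
1/(c + l) = 1/(-410/3 + 1716/203) = 1/(-78082/609) = -609/78082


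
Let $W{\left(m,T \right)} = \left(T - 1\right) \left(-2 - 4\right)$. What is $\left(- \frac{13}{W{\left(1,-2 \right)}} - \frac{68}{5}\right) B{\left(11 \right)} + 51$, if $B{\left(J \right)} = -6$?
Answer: $\frac{2054}{15} \approx 136.93$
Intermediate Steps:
$W{\left(m,T \right)} = 6 - 6 T$ ($W{\left(m,T \right)} = \left(-1 + T\right) \left(-6\right) = 6 - 6 T$)
$\left(- \frac{13}{W{\left(1,-2 \right)}} - \frac{68}{5}\right) B{\left(11 \right)} + 51 = \left(- \frac{13}{6 - -12} - \frac{68}{5}\right) \left(-6\right) + 51 = \left(- \frac{13}{6 + 12} - \frac{68}{5}\right) \left(-6\right) + 51 = \left(- \frac{13}{18} - \frac{68}{5}\right) \left(-6\right) + 51 = \left(- \frac{1289}{90}\right) \left(-6\right) + 51 = \frac{1289}{15} + 51 = \frac{2054}{15}$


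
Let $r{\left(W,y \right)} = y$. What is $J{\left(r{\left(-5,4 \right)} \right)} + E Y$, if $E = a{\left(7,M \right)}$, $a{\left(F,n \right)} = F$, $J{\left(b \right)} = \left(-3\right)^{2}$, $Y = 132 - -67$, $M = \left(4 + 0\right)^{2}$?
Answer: $1402$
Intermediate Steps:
$M = 16$ ($M = 4^{2} = 16$)
$Y = 199$ ($Y = 132 + 67 = 199$)
$J{\left(b \right)} = 9$
$E = 7$
$J{\left(r{\left(-5,4 \right)} \right)} + E Y = 9 + 7 \cdot 199 = 9 + 1393 = 1402$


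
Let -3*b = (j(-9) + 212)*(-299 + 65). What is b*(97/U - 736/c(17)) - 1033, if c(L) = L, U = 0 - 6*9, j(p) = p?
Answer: -109394176/153 ≈ -7.1500e+5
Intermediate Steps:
U = -54 (U = 0 - 54 = -54)
b = 15834 (b = -(-9 + 212)*(-299 + 65)/3 = -203*(-234)/3 = -⅓*(-47502) = 15834)
b*(97/U - 736/c(17)) - 1033 = 15834*(97/(-54) - 736/17) - 1033 = 15834*(97*(-1/54) - 736*1/17) - 1033 = 15834*(-97/54 - 736/17) - 1033 = 15834*(-41393/918) - 1033 = -109236127/153 - 1033 = -109394176/153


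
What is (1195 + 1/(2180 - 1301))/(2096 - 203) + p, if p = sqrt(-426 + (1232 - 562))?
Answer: 1050406/1663947 + 2*sqrt(61) ≈ 16.252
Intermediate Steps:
p = 2*sqrt(61) (p = sqrt(-426 + 670) = sqrt(244) = 2*sqrt(61) ≈ 15.620)
(1195 + 1/(2180 - 1301))/(2096 - 203) + p = (1195 + 1/(2180 - 1301))/(2096 - 203) + 2*sqrt(61) = (1195 + 1/879)/1893 + 2*sqrt(61) = (1195 + 1/879)*(1/1893) + 2*sqrt(61) = (1050406/879)*(1/1893) + 2*sqrt(61) = 1050406/1663947 + 2*sqrt(61)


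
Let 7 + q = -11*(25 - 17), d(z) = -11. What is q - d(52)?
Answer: -84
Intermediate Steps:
q = -95 (q = -7 - 11*(25 - 17) = -7 - 11*8 = -7 - 88 = -95)
q - d(52) = -95 - 1*(-11) = -95 + 11 = -84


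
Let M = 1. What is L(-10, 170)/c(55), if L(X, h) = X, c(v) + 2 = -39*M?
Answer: 10/41 ≈ 0.24390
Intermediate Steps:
c(v) = -41 (c(v) = -2 - 39*1 = -2 - 39 = -41)
L(-10, 170)/c(55) = -10/(-41) = -10*(-1/41) = 10/41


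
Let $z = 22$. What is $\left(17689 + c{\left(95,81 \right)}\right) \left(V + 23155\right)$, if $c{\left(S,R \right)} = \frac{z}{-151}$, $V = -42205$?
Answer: $- \frac{50882873850}{151} \approx -3.3697 \cdot 10^{8}$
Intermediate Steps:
$c{\left(S,R \right)} = - \frac{22}{151}$ ($c{\left(S,R \right)} = \frac{22}{-151} = 22 \left(- \frac{1}{151}\right) = - \frac{22}{151}$)
$\left(17689 + c{\left(95,81 \right)}\right) \left(V + 23155\right) = \left(17689 - \frac{22}{151}\right) \left(-42205 + 23155\right) = \frac{2671017}{151} \left(-19050\right) = - \frac{50882873850}{151}$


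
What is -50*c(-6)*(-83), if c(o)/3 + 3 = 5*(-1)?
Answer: -99600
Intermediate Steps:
c(o) = -24 (c(o) = -9 + 3*(5*(-1)) = -9 + 3*(-5) = -9 - 15 = -24)
-50*c(-6)*(-83) = -50*(-24)*(-83) = 1200*(-83) = -99600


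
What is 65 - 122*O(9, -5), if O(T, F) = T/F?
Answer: 1423/5 ≈ 284.60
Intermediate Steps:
65 - 122*O(9, -5) = 65 - 1098/(-5) = 65 - 1098*(-1)/5 = 65 - 122*(-9/5) = 65 + 1098/5 = 1423/5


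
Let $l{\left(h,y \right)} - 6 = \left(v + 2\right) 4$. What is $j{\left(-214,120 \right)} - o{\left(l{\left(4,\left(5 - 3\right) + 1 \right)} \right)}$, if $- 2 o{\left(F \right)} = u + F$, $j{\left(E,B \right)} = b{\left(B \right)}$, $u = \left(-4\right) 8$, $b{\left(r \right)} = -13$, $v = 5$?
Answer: $-12$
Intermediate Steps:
$u = -32$
$j{\left(E,B \right)} = -13$
$l{\left(h,y \right)} = 34$ ($l{\left(h,y \right)} = 6 + \left(5 + 2\right) 4 = 6 + 7 \cdot 4 = 6 + 28 = 34$)
$o{\left(F \right)} = 16 - \frac{F}{2}$ ($o{\left(F \right)} = - \frac{-32 + F}{2} = 16 - \frac{F}{2}$)
$j{\left(-214,120 \right)} - o{\left(l{\left(4,\left(5 - 3\right) + 1 \right)} \right)} = -13 - \left(16 - 17\right) = -13 - -1 = -13 + 1 = -12$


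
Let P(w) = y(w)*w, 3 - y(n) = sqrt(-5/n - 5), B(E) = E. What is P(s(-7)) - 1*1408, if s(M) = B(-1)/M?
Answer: -9853/7 - 2*I*sqrt(10)/7 ≈ -1407.6 - 0.90351*I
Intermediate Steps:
s(M) = -1/M
y(n) = 3 - sqrt(-5 - 5/n) (y(n) = 3 - sqrt(-5/n - 5) = 3 - sqrt(-5 - 5/n))
P(w) = w*(3 - sqrt(5)*sqrt(-(1 + w)/w)) (P(w) = (3 - sqrt(5)*sqrt(-(1 + w)/w))*w = w*(3 - sqrt(5)*sqrt(-(1 + w)/w)))
P(s(-7)) - 1*1408 = (-1/(-7))*(3 - sqrt(5)*sqrt((-1 - (-1)/(-7))/((-1/(-7))))) - 1*1408 = (-1*(-1/7))*(3 - sqrt(5)*sqrt((-1 - (-1)*(-1)/7)/((-1*(-1/7))))) - 1408 = (3 - sqrt(5)*sqrt((-1 - 1*1/7)/(1/7)))/7 - 1408 = (3 - sqrt(5)*sqrt(7*(-1 - 1/7)))/7 - 1408 = (3 - sqrt(5)*sqrt(7*(-8/7)))/7 - 1408 = (3 - sqrt(5)*sqrt(-8))/7 - 1408 = (3 - sqrt(5)*2*I*sqrt(2))/7 - 1408 = (3 - 2*I*sqrt(10))/7 - 1408 = (3/7 - 2*I*sqrt(10)/7) - 1408 = -9853/7 - 2*I*sqrt(10)/7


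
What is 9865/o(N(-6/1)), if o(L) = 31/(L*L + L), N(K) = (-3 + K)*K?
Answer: 29299050/31 ≈ 9.4513e+5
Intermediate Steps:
N(K) = K*(-3 + K)
o(L) = 31/(L + L**2) (o(L) = 31/(L**2 + L) = 31/(L + L**2))
9865/o(N(-6/1)) = 9865/((31/((((-6/1)*(-3 - 6/1)))*(1 + (-6/1)*(-3 - 6/1))))) = 9865/((31/((((-6*1)*(-3 - 6*1)))*(1 + (-6*1)*(-3 - 6*1))))) = 9865/((31/(((-6*(-3 - 6)))*(1 - 6*(-3 - 6))))) = 9865/((31/(((-6*(-9)))*(1 - 6*(-9))))) = 9865/((31/(54*(1 + 54)))) = 9865/((31*(1/54)/55)) = 9865/((31*(1/54)*(1/55))) = 9865/(31/2970) = 9865*(2970/31) = 29299050/31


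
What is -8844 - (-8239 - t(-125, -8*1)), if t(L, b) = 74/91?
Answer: -54981/91 ≈ -604.19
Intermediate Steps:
t(L, b) = 74/91 (t(L, b) = 74*(1/91) = 74/91)
-8844 - (-8239 - t(-125, -8*1)) = -8844 - (-8239 - 1*74/91) = -8844 - (-8239 - 74/91) = -8844 - 1*(-749823/91) = -8844 + 749823/91 = -54981/91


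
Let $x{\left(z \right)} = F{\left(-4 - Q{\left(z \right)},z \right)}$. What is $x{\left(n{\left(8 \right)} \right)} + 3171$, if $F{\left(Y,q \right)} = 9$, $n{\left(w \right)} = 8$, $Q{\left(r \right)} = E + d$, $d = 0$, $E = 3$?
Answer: $3180$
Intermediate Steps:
$Q{\left(r \right)} = 3$ ($Q{\left(r \right)} = 3 + 0 = 3$)
$x{\left(z \right)} = 9$
$x{\left(n{\left(8 \right)} \right)} + 3171 = 9 + 3171 = 3180$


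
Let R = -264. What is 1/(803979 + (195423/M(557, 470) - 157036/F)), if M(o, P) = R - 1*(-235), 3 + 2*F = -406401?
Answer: 2946429/2349014145790 ≈ 1.2543e-6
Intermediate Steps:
F = -203202 (F = -3/2 + (1/2)*(-406401) = -3/2 - 406401/2 = -203202)
M(o, P) = -29 (M(o, P) = -264 - 1*(-235) = -264 + 235 = -29)
1/(803979 + (195423/M(557, 470) - 157036/F)) = 1/(803979 + (195423/(-29) - 157036/(-203202))) = 1/(803979 + (195423*(-1/29) - 157036*(-1/203202))) = 1/(803979 + (-195423/29 + 78518/101601)) = 1/(803979 - 19852895201/2946429) = 1/(2349014145790/2946429) = 2946429/2349014145790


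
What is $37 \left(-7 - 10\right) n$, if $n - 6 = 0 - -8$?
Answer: $-8806$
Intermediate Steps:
$n = 14$ ($n = 6 + \left(0 - -8\right) = 6 + \left(0 + 8\right) = 6 + 8 = 14$)
$37 \left(-7 - 10\right) n = 37 \left(-7 - 10\right) 14 = 37 \left(-17\right) 14 = \left(-629\right) 14 = -8806$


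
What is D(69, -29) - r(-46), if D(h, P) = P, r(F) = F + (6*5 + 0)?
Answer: -13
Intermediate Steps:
r(F) = 30 + F (r(F) = F + (30 + 0) = F + 30 = 30 + F)
D(69, -29) - r(-46) = -29 - (30 - 46) = -29 - 1*(-16) = -29 + 16 = -13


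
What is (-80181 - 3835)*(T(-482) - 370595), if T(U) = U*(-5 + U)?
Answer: 11414497776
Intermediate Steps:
(-80181 - 3835)*(T(-482) - 370595) = (-80181 - 3835)*(-482*(-5 - 482) - 370595) = -84016*(-482*(-487) - 370595) = -84016*(234734 - 370595) = -84016*(-135861) = 11414497776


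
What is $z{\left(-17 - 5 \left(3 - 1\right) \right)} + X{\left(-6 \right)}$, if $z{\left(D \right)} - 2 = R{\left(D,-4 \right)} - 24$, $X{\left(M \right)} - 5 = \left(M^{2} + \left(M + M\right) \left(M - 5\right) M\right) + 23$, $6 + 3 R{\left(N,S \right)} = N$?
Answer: $-761$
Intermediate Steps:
$R{\left(N,S \right)} = -2 + \frac{N}{3}$
$X{\left(M \right)} = 28 + M^{2} + 2 M^{2} \left(-5 + M\right)$ ($X{\left(M \right)} = 5 + \left(\left(M^{2} + \left(M + M\right) \left(M - 5\right) M\right) + 23\right) = 5 + \left(\left(M^{2} + 2 M \left(-5 + M\right) M\right) + 23\right) = 5 + \left(\left(M^{2} + 2 M^{2} \left(-5 + M\right)\right) + 23\right) = 5 + \left(23 + M^{2} + 2 M^{2} \left(-5 + M\right)\right) = 28 + M^{2} + 2 M^{2} \left(-5 + M\right)$)
$z{\left(D \right)} = -24 + \frac{D}{3}$ ($z{\left(D \right)} = 2 + \left(\left(-2 + \frac{D}{3}\right) - 24\right) = 2 + \left(-26 + \frac{D}{3}\right) = -24 + \frac{D}{3}$)
$z{\left(-17 - 5 \left(3 - 1\right) \right)} + X{\left(-6 \right)} = \left(-24 + \frac{-17 - 5 \left(3 - 1\right)}{3}\right) + \left(28 - 9 \left(-6\right)^{2} + 2 \left(-6\right)^{3}\right) = \left(-24 + \frac{-17 - 5 \cdot 2}{3}\right) + \left(28 - 324 + 2 \left(-216\right)\right) = \left(-24 + \frac{-17 - 10}{3}\right) - 728 = \left(-24 + \frac{1}{3} \left(-27\right)\right) - 728 = \left(-24 - 9\right) - 728 = -33 - 728 = -761$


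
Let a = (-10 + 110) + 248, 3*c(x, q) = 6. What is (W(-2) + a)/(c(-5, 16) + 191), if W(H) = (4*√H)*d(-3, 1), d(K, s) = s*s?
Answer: 348/193 + 4*I*√2/193 ≈ 1.8031 + 0.02931*I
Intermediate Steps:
c(x, q) = 2 (c(x, q) = (⅓)*6 = 2)
d(K, s) = s²
a = 348 (a = 100 + 248 = 348)
W(H) = 4*√H (W(H) = (4*√H)*1² = (4*√H)*1 = 4*√H)
(W(-2) + a)/(c(-5, 16) + 191) = (4*√(-2) + 348)/(2 + 191) = (4*(I*√2) + 348)/193 = (4*I*√2 + 348)*(1/193) = (348 + 4*I*√2)*(1/193) = 348/193 + 4*I*√2/193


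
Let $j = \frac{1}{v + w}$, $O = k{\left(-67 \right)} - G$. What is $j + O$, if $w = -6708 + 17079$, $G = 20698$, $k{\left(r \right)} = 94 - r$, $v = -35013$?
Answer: $- \frac{506072755}{24642} \approx -20537.0$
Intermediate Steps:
$w = 10371$
$O = -20537$ ($O = \left(94 - -67\right) - 20698 = \left(94 + 67\right) - 20698 = 161 - 20698 = -20537$)
$j = - \frac{1}{24642}$ ($j = \frac{1}{-35013 + 10371} = \frac{1}{-24642} = - \frac{1}{24642} \approx -4.0581 \cdot 10^{-5}$)
$j + O = - \frac{1}{24642} - 20537 = - \frac{506072755}{24642}$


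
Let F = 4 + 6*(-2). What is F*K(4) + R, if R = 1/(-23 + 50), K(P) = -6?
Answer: 1297/27 ≈ 48.037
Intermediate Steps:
F = -8 (F = 4 - 12 = -8)
R = 1/27 ≈ 0.037037
F*K(4) + R = -8*(-6) + 1/27 = 48 + 1/27 = 1297/27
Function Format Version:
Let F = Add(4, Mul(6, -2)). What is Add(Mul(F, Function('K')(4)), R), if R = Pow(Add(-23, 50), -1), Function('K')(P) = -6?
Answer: Rational(1297, 27) ≈ 48.037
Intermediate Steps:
F = -8 (F = Add(4, -12) = -8)
R = Rational(1, 27) (R = Pow(27, -1) = Rational(1, 27) ≈ 0.037037)
Add(Mul(F, Function('K')(4)), R) = Add(Mul(-8, -6), Rational(1, 27)) = Add(48, Rational(1, 27)) = Rational(1297, 27)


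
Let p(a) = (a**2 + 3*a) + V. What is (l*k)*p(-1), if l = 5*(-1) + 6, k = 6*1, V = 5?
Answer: 18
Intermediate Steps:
p(a) = 5 + a**2 + 3*a (p(a) = (a**2 + 3*a) + 5 = 5 + a**2 + 3*a)
k = 6
l = 1 (l = -5 + 6 = 1)
(l*k)*p(-1) = (1*6)*(5 + (-1)**2 + 3*(-1)) = 6*(5 + 1 - 3) = 6*3 = 18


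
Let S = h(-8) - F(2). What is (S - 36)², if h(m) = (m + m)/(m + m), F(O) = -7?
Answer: 784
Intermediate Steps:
h(m) = 1 (h(m) = (2*m)/((2*m)) = (2*m)*(1/(2*m)) = 1)
S = 8 (S = 1 - 1*(-7) = 1 + 7 = 8)
(S - 36)² = (8 - 36)² = (-28)² = 784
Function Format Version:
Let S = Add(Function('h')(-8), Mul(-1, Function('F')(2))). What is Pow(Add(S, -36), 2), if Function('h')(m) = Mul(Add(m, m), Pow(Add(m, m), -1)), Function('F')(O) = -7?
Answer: 784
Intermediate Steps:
Function('h')(m) = 1 (Function('h')(m) = Mul(Mul(2, m), Pow(Mul(2, m), -1)) = Mul(Mul(2, m), Mul(Rational(1, 2), Pow(m, -1))) = 1)
S = 8 (S = Add(1, Mul(-1, -7)) = Add(1, 7) = 8)
Pow(Add(S, -36), 2) = Pow(Add(8, -36), 2) = Pow(-28, 2) = 784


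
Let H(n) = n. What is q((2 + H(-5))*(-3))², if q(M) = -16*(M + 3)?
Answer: 36864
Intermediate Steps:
q(M) = -48 - 16*M (q(M) = -16*(3 + M) = -48 - 16*M)
q((2 + H(-5))*(-3))² = (-48 - 16*(2 - 5)*(-3))² = (-48 - (-48)*(-3))² = (-48 - 16*9)² = (-48 - 144)² = (-192)² = 36864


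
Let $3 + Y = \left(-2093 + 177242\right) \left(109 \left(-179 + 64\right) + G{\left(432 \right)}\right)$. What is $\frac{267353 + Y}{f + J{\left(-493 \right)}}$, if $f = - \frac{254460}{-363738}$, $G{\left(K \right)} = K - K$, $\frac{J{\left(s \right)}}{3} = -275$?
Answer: $\frac{26616229460479}{9994313} \approx 2.6631 \cdot 10^{6}$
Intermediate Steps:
$J{\left(s \right)} = -825$ ($J{\left(s \right)} = 3 \left(-275\right) = -825$)
$G{\left(K \right)} = 0$
$Y = -2195492718$ ($Y = -3 + \left(-2093 + 177242\right) \left(109 \left(-179 + 64\right) + 0\right) = -3 + 175149 \left(109 \left(-115\right) + 0\right) = -3 + 175149 \left(-12535 + 0\right) = -3 + 175149 \left(-12535\right) = -3 - 2195492715 = -2195492718$)
$f = \frac{42410}{60623}$ ($f = \left(-254460\right) \left(- \frac{1}{363738}\right) = \frac{42410}{60623} \approx 0.69957$)
$\frac{267353 + Y}{f + J{\left(-493 \right)}} = \frac{267353 - 2195492718}{\frac{42410}{60623} - 825} = - \frac{2195225365}{- \frac{49971565}{60623}} = \left(-2195225365\right) \left(- \frac{60623}{49971565}\right) = \frac{26616229460479}{9994313}$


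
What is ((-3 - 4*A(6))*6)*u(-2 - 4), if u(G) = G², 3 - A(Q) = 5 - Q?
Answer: -4104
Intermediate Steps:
A(Q) = -2 + Q (A(Q) = 3 - (5 - Q) = 3 + (-5 + Q) = -2 + Q)
((-3 - 4*A(6))*6)*u(-2 - 4) = ((-3 - 4*(-2 + 6))*6)*(-2 - 4)² = ((-3 - 4*4)*6)*(-6)² = ((-3 - 16)*6)*36 = -19*6*36 = -114*36 = -4104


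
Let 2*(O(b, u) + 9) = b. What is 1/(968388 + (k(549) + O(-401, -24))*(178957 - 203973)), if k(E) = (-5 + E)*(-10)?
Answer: 1/142296280 ≈ 7.0276e-9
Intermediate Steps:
k(E) = 50 - 10*E
O(b, u) = -9 + b/2
1/(968388 + (k(549) + O(-401, -24))*(178957 - 203973)) = 1/(968388 + ((50 - 10*549) + (-9 + (½)*(-401)))*(178957 - 203973)) = 1/(968388 + ((50 - 5490) + (-9 - 401/2))*(-25016)) = 1/(968388 + (-5440 - 419/2)*(-25016)) = 1/(968388 - 11299/2*(-25016)) = 1/(968388 + 141327892) = 1/142296280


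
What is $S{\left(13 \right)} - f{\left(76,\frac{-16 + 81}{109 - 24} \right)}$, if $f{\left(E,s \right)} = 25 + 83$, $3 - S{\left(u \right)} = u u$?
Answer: $-274$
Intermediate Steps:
$S{\left(u \right)} = 3 - u^{2}$ ($S{\left(u \right)} = 3 - u u = 3 - u^{2}$)
$f{\left(E,s \right)} = 108$
$S{\left(13 \right)} - f{\left(76,\frac{-16 + 81}{109 - 24} \right)} = \left(3 - 13^{2}\right) - 108 = \left(3 - 169\right) - 108 = -166 - 108 = -274$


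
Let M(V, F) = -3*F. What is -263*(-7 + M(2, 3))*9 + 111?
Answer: 37983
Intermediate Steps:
-263*(-7 + M(2, 3))*9 + 111 = -263*(-7 - 3*3)*9 + 111 = -263*(-7 - 9)*9 + 111 = -(-4208)*9 + 111 = -263*(-144) + 111 = 37872 + 111 = 37983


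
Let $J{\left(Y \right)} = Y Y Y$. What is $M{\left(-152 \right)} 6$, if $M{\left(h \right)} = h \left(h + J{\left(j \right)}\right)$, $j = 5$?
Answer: $24624$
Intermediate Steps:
$J{\left(Y \right)} = Y^{3}$ ($J{\left(Y \right)} = Y^{2} Y = Y^{3}$)
$M{\left(h \right)} = h \left(125 + h\right)$ ($M{\left(h \right)} = h \left(h + 5^{3}\right) = h \left(h + 125\right) = h \left(125 + h\right)$)
$M{\left(-152 \right)} 6 = - 152 \left(125 - 152\right) 6 = \left(-152\right) \left(-27\right) 6 = 4104 \cdot 6 = 24624$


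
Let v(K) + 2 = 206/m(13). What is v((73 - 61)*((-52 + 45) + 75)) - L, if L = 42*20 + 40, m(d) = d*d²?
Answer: -1937548/2197 ≈ -881.91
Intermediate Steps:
m(d) = d³
v(K) = -4188/2197 (v(K) = -2 + 206/(13³) = -2 + 206/2197 = -4188/2197)
L = 880 (L = 840 + 40 = 880)
v((73 - 61)*((-52 + 45) + 75)) - L = -4188/2197 - 1*880 = -4188/2197 - 880 = -1937548/2197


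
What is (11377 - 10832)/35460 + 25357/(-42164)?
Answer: -10952248/18689193 ≈ -0.58602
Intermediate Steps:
(11377 - 10832)/35460 + 25357/(-42164) = 545*(1/35460) + 25357*(-1/42164) = 109/7092 - 25357/42164 = -10952248/18689193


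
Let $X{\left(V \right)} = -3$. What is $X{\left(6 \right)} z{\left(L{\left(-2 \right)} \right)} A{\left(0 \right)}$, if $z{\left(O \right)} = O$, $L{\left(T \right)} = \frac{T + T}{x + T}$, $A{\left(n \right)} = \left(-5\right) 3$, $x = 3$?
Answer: $-180$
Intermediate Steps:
$A{\left(n \right)} = -15$
$L{\left(T \right)} = \frac{2 T}{3 + T}$ ($L{\left(T \right)} = \frac{T + T}{3 + T} = \frac{2 T}{3 + T}$)
$X{\left(6 \right)} z{\left(L{\left(-2 \right)} \right)} A{\left(0 \right)} = - 3 \cdot 2 \left(-2\right) \frac{1}{3 - 2} \left(-15\right) = - 3 \cdot 2 \left(-2\right) 1^{-1} \left(-15\right) = - 3 \cdot 2 \left(-2\right) 1 \left(-15\right) = \left(-3\right) \left(-4\right) \left(-15\right) = 12 \left(-15\right) = -180$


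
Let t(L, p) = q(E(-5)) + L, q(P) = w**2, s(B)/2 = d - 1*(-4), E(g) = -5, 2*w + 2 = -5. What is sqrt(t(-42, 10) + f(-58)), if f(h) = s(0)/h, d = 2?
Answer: 5*I*sqrt(4031)/58 ≈ 5.4733*I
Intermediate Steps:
w = -7/2 (w = -1 + (1/2)*(-5) = -1 - 5/2 = -7/2 ≈ -3.5000)
s(B) = 12 (s(B) = 2*(2 - 1*(-4)) = 2*(2 + 4) = 2*6 = 12)
q(P) = 49/4 (q(P) = (-7/2)**2 = 49/4)
f(h) = 12/h
t(L, p) = 49/4 + L
sqrt(t(-42, 10) + f(-58)) = sqrt((49/4 - 42) + 12/(-58)) = sqrt(-119/4 + 12*(-1/58)) = sqrt(-119/4 - 6/29) = sqrt(-3475/116) = 5*I*sqrt(4031)/58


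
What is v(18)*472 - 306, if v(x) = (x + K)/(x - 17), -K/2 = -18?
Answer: 25182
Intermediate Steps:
K = 36 (K = -2*(-18) = 36)
v(x) = (36 + x)/(-17 + x) (v(x) = (x + 36)/(x - 17) = (36 + x)/(-17 + x))
v(18)*472 - 306 = ((36 + 18)/(-17 + 18))*472 - 306 = (54/1)*472 - 306 = (1*54)*472 - 306 = 54*472 - 306 = 25488 - 306 = 25182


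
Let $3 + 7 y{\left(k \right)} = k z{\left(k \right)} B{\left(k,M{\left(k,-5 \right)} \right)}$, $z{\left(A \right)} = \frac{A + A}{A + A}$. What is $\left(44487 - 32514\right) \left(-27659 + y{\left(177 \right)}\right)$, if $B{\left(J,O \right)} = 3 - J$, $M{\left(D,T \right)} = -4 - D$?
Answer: $- \frac{2686908822}{7} \approx -3.8384 \cdot 10^{8}$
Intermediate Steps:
$z{\left(A \right)} = 1$ ($z{\left(A \right)} = \frac{2 A}{2 A} = 2 A \frac{1}{2 A} = 1$)
$y{\left(k \right)} = - \frac{3}{7} + \frac{k \left(3 - k\right)}{7}$ ($y{\left(k \right)} = - \frac{3}{7} + \frac{k 1 \left(3 - k\right)}{7} = - \frac{3}{7} + \frac{k \left(3 - k\right)}{7}$)
$\left(44487 - 32514\right) \left(-27659 + y{\left(177 \right)}\right) = \left(44487 - 32514\right) \left(-27659 - \left(\frac{3}{7} + \frac{177 \left(-3 + 177\right)}{7}\right)\right) = 11973 \left(-27659 - \left(\frac{3}{7} + \frac{177}{7} \cdot 174\right)\right) = 11973 \left(-27659 - \frac{30801}{7}\right) = 11973 \left(- \frac{224414}{7}\right) = - \frac{2686908822}{7}$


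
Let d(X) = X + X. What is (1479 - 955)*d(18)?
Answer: 18864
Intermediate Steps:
d(X) = 2*X
(1479 - 955)*d(18) = (1479 - 955)*(2*18) = 524*36 = 18864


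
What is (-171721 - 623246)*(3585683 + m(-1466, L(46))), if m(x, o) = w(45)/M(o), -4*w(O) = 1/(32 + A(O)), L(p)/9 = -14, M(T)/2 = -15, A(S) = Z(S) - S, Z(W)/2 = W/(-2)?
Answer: -6613159205044531/2320 ≈ -2.8505e+12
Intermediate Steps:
Z(W) = -W (Z(W) = 2*(W/(-2)) = 2*(W*(-½)) = 2*(-W/2) = -W)
A(S) = -2*S (A(S) = -S - S = -2*S)
M(T) = -30 (M(T) = 2*(-15) = -30)
L(p) = -126 (L(p) = 9*(-14) = -126)
w(O) = -1/(4*(32 - 2*O))
m(x, o) = -1/6960 (m(x, o) = (1/(8*(-16 + 45)))/(-30) = ((⅛)/29)*(-1/30) = ((⅛)*(1/29))*(-1/30) = (1/232)*(-1/30) = -1/6960)
(-171721 - 623246)*(3585683 + m(-1466, L(46))) = (-171721 - 623246)*(3585683 - 1/6960) = -794967*24956353679/6960 = -6613159205044531/2320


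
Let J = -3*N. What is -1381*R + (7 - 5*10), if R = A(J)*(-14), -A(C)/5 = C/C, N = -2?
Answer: -96713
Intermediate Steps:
J = 6 (J = -3*(-2) = 6)
A(C) = -5 (A(C) = -5*C/C = -5*1 = -5)
R = 70 (R = -5*(-14) = 70)
-1381*R + (7 - 5*10) = -1381*70 + (7 - 5*10) = -96670 + (7 - 50) = -96670 - 43 = -96713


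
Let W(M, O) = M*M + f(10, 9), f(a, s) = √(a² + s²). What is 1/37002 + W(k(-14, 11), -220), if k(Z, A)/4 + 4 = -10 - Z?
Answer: 1/37002 + √181 ≈ 13.454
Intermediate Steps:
k(Z, A) = -56 - 4*Z (k(Z, A) = -16 + 4*(-10 - Z) = -16 + (-40 - 4*Z) = -56 - 4*Z)
W(M, O) = √181 + M² (W(M, O) = M*M + √(10² + 9²) = M² + √(100 + 81) = M² + √181 = √181 + M²)
1/37002 + W(k(-14, 11), -220) = 1/37002 + (√181 + (-56 - 4*(-14))²) = 1/37002 + (√181 + (-56 + 56)²) = 1/37002 + (√181 + 0²) = 1/37002 + (√181 + 0) = 1/37002 + √181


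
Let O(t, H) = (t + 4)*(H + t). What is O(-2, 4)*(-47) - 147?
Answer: -335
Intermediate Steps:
O(t, H) = (4 + t)*(H + t)
O(-2, 4)*(-47) - 147 = ((-2)**2 + 4*4 + 4*(-2) + 4*(-2))*(-47) - 147 = (4 + 16 - 8 - 8)*(-47) - 147 = 4*(-47) - 147 = -188 - 147 = -335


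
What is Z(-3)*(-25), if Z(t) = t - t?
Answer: 0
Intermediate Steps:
Z(t) = 0
Z(-3)*(-25) = 0*(-25) = 0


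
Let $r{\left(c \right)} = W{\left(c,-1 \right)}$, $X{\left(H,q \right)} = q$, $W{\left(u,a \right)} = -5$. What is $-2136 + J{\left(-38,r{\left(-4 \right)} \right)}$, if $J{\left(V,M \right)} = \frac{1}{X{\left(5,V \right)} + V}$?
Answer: $- \frac{162337}{76} \approx -2136.0$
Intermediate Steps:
$r{\left(c \right)} = -5$
$J{\left(V,M \right)} = \frac{1}{2 V}$ ($J{\left(V,M \right)} = \frac{1}{V + V} = \frac{1}{2 V}$)
$-2136 + J{\left(-38,r{\left(-4 \right)} \right)} = -2136 + \frac{1}{2 \left(-38\right)} = -2136 + \frac{1}{2} \left(- \frac{1}{38}\right) = -2136 - \frac{1}{76} = - \frac{162337}{76}$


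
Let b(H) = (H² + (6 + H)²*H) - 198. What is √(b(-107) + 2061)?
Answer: I*√1078195 ≈ 1038.4*I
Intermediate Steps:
b(H) = -198 + H² + H*(6 + H)² (b(H) = (H² + H*(6 + H)²) - 198 = -198 + H² + H*(6 + H)²)
√(b(-107) + 2061) = √((-198 + (-107)² - 107*(6 - 107)²) + 2061) = √((-198 + 11449 - 107*(-101)²) + 2061) = √((-198 + 11449 - 107*10201) + 2061) = √((-198 + 11449 - 1091507) + 2061) = √(-1080256 + 2061) = √(-1078195) = I*√1078195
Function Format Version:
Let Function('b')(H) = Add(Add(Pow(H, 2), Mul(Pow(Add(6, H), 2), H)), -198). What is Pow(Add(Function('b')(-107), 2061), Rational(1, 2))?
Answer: Mul(I, Pow(1078195, Rational(1, 2))) ≈ Mul(1038.4, I)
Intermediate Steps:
Function('b')(H) = Add(-198, Pow(H, 2), Mul(H, Pow(Add(6, H), 2))) (Function('b')(H) = Add(Add(Pow(H, 2), Mul(H, Pow(Add(6, H), 2))), -198) = Add(-198, Pow(H, 2), Mul(H, Pow(Add(6, H), 2))))
Pow(Add(Function('b')(-107), 2061), Rational(1, 2)) = Pow(Add(Add(-198, Pow(-107, 2), Mul(-107, Pow(Add(6, -107), 2))), 2061), Rational(1, 2)) = Pow(Add(Add(-198, 11449, Mul(-107, Pow(-101, 2))), 2061), Rational(1, 2)) = Pow(Add(Add(-198, 11449, Mul(-107, 10201)), 2061), Rational(1, 2)) = Pow(Add(Add(-198, 11449, -1091507), 2061), Rational(1, 2)) = Pow(Add(-1080256, 2061), Rational(1, 2)) = Pow(-1078195, Rational(1, 2)) = Mul(I, Pow(1078195, Rational(1, 2)))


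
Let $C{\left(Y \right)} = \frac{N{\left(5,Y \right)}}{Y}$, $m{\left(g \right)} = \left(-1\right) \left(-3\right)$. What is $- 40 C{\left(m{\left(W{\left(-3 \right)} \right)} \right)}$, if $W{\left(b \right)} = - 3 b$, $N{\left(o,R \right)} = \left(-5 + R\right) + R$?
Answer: $- \frac{40}{3} \approx -13.333$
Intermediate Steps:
$N{\left(o,R \right)} = -5 + 2 R$
$m{\left(g \right)} = 3$
$C{\left(Y \right)} = \frac{-5 + 2 Y}{Y}$
$- 40 C{\left(m{\left(W{\left(-3 \right)} \right)} \right)} = - 40 \left(2 - \frac{5}{3}\right) = \left(-40\right) \frac{1}{3} = - \frac{40}{3}$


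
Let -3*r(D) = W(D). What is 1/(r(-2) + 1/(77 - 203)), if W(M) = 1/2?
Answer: -63/11 ≈ -5.7273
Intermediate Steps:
W(M) = 1/2
r(D) = -1/6 (r(D) = -1/3*1/2 = -1/6)
1/(r(-2) + 1/(77 - 203)) = 1/(-1/6 + 1/(77 - 203)) = 1/(-1/6 + 1/(-126)) = 1/(-1/6 - 1/126) = 1/(-11/63) = -63/11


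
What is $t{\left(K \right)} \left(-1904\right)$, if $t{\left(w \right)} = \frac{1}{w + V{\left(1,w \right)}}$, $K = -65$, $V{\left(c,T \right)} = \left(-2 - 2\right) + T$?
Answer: $\frac{952}{67} \approx 14.209$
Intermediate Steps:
$V{\left(c,T \right)} = -4 + T$
$t{\left(w \right)} = \frac{1}{-4 + 2 w}$ ($t{\left(w \right)} = \frac{1}{w + \left(-4 + w\right)} = \frac{1}{-4 + 2 w}$)
$t{\left(K \right)} \left(-1904\right) = \frac{1}{2 \left(-2 - 65\right)} \left(-1904\right) = \frac{1}{2 \left(-67\right)} \left(-1904\right) = \frac{1}{2} \left(- \frac{1}{67}\right) \left(-1904\right) = \left(- \frac{1}{134}\right) \left(-1904\right) = \frac{952}{67}$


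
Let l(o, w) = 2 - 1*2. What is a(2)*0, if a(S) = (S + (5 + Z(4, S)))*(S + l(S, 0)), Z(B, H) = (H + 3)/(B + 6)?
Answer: 0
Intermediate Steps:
l(o, w) = 0 (l(o, w) = 2 - 2 = 0)
Z(B, H) = (3 + H)/(6 + B)
a(S) = S*(53/10 + 11*S/10) (a(S) = (S + (5 + (3 + S)/(6 + 4)))*(S + 0) = (S + (5 + (3 + S)/10))*S = (S + (5 + (3/10 + S/10)))*S = (S + (53/10 + S/10))*S = (53/10 + 11*S/10)*S = S*(53/10 + 11*S/10))
a(2)*0 = ((⅒)*2*(53 + 11*2))*0 = ((⅒)*2*(53 + 22))*0 = ((⅒)*2*75)*0 = 15*0 = 0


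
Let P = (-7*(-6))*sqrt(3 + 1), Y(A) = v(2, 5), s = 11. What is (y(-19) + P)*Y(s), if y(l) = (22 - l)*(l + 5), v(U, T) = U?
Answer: -980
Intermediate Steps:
Y(A) = 2
P = 84 (P = 42*sqrt(4) = 42*2 = 84)
y(l) = (5 + l)*(22 - l) (y(l) = (22 - l)*(5 + l) = (5 + l)*(22 - l))
(y(-19) + P)*Y(s) = ((110 - 1*(-19)**2 + 17*(-19)) + 84)*2 = ((110 - 1*361 - 323) + 84)*2 = ((110 - 361 - 323) + 84)*2 = (-574 + 84)*2 = -490*2 = -980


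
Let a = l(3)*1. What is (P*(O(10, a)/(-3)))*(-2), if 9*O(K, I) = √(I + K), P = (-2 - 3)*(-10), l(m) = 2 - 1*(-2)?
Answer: 100*√14/27 ≈ 13.858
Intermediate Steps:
l(m) = 4 (l(m) = 2 + 2 = 4)
P = 50 (P = -5*(-10) = 50)
a = 4 (a = 4*1 = 4)
O(K, I) = √(I + K)/9
(P*(O(10, a)/(-3)))*(-2) = (50*((√(4 + 10)/9)/(-3)))*(-2) = (50*((√14/9)*(-⅓)))*(-2) = (50*(-√14/27))*(-2) = -50*√14/27*(-2) = 100*√14/27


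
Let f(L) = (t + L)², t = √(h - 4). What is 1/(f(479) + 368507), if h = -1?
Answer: 597943/357540420069 - 958*I*√5/357540420069 ≈ 1.6724e-6 - 5.9914e-9*I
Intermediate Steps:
t = I*√5 (t = √(-1 - 4) = √(-5) = I*√5 ≈ 2.2361*I)
f(L) = (L + I*√5)² (f(L) = (I*√5 + L)² = (L + I*√5)²)
1/(f(479) + 368507) = 1/((479 + I*√5)² + 368507) = 1/(368507 + (479 + I*√5)²)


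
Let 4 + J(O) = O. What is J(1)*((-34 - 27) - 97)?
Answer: 474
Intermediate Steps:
J(O) = -4 + O
J(1)*((-34 - 27) - 97) = (-4 + 1)*((-34 - 27) - 97) = -3*(-61 - 97) = -3*(-158) = 474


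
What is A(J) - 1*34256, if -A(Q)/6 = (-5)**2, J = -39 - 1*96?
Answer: -34406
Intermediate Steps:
J = -135 (J = -39 - 96 = -135)
A(Q) = -150 (A(Q) = -6*(-5)**2 = -6*25 = -150)
A(J) - 1*34256 = -150 - 1*34256 = -150 - 34256 = -34406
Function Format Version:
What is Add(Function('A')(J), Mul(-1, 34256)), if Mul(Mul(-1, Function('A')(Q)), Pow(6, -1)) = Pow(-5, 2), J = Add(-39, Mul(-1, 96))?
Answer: -34406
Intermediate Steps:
J = -135 (J = Add(-39, -96) = -135)
Function('A')(Q) = -150 (Function('A')(Q) = Mul(-6, Pow(-5, 2)) = Mul(-6, 25) = -150)
Add(Function('A')(J), Mul(-1, 34256)) = Add(-150, Mul(-1, 34256)) = Add(-150, -34256) = -34406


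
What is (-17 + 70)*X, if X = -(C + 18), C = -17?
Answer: -53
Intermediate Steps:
X = -1 (X = -(-17 + 18) = -1*1 = -1)
(-17 + 70)*X = (-17 + 70)*(-1) = 53*(-1) = -53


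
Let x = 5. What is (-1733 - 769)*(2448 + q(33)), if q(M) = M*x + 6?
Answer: -6552738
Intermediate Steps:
q(M) = 6 + 5*M (q(M) = M*5 + 6 = 5*M + 6 = 6 + 5*M)
(-1733 - 769)*(2448 + q(33)) = (-1733 - 769)*(2448 + (6 + 5*33)) = -2502*(2448 + (6 + 165)) = -2502*(2448 + 171) = -2502*2619 = -6552738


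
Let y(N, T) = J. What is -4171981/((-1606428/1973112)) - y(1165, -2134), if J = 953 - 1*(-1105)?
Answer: 685706645504/133869 ≈ 5.1222e+6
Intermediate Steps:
J = 2058 (J = 953 + 1105 = 2058)
y(N, T) = 2058
-4171981/((-1606428/1973112)) - y(1165, -2134) = -4171981/((-1606428/1973112)) - 1*2058 = -4171981/((-1606428*1/1973112)) - 2058 = -4171981/(-133869/164426) - 2058 = -4171981*(-164426/133869) - 2058 = 685982147906/133869 - 2058 = 685706645504/133869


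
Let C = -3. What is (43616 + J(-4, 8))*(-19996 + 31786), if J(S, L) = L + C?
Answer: 514291590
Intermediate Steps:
J(S, L) = -3 + L (J(S, L) = L - 3 = -3 + L)
(43616 + J(-4, 8))*(-19996 + 31786) = (43616 + (-3 + 8))*(-19996 + 31786) = (43616 + 5)*11790 = 43621*11790 = 514291590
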